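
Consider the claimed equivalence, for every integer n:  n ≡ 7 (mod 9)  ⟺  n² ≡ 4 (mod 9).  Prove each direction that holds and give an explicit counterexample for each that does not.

Not equivalent: only (⇒) holds.

(→) Suppose n ≡ 7 (mod 9). Write n = 9j + 7. Then (9j + 7)² = 81j² + 126j + 49 = 9(9j² + 14j + 5) + 4, so n² ≡ 4 (mod 9).

(←) This fails: take n = 2. Then 2² = 4 ≡ 4 (mod 9), yet 2 ≡ 2 (mod 9), not 7.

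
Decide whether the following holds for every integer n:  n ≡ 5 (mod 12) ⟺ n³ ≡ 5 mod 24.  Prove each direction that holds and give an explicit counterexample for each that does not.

(⟹) This fails: take n = 17. Then 17 ≡ 5 (mod 12), but 17³ = 4913 ≡ 17 (mod 24), not 5.

(⟸) Conversely, the residues r modulo 24 with r³ ≡ 5 (mod 24) are exactly {5}, and each is ≡ 5 (mod 12).

Not equivalent: only (⇐) holds.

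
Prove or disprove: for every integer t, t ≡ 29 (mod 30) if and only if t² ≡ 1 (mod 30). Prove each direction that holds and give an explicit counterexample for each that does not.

Not equivalent: only (⇒) holds.

[⇒] Suppose t ≡ 29 (mod 30). Write t = 30j + 29. Then (30j + 29)² = 900j² + 1740j + 841 = 30(30j² + 58j + 28) + 1, so t² ≡ 1 (mod 30).

[⇐] This fails: take t = 1. Then 1² = 1 ≡ 1 (mod 30), yet 1 ≡ 1 (mod 30), not 29.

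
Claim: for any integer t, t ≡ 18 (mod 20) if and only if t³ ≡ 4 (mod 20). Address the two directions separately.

(⇒) fails and (⇐) fails.

(→) This fails: take t = 18. Then 18 ≡ 18 (mod 20), but 18³ = 5832 ≡ 12 (mod 20), not 4.

(←) This fails: take t = 4. Then 4³ = 64 ≡ 4 (mod 20), yet 4 ≡ 4 (mod 20), not 18.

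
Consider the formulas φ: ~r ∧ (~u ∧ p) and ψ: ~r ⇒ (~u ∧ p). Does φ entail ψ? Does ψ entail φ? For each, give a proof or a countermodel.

Not equivalent: only (⇒) holds.

(→) Assume the antecedent. If u is true, the antecedent cannot hold. If u is false, the antecedent forces (u = F, p = T, r = F), and ~r ⇒ (~u ∧ p) holds there. Either way ~r ⇒ (~u ∧ p) holds.

(←) This fails. Under u = F, p = F, r = T, the left side is false but the right side is true.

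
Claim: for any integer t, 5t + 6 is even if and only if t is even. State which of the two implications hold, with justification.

Both directions hold; the statement is true.

(→) Suppose 5t + 6 is even. Since 5 is odd, 5t and t have the same parity, so 5t + 6 ≡ t + 6 (mod 2). As 6 is even, 5t + 6 is even exactly when t is even. Thus t is even.

(←) Conversely, suppose t is even; write t = 2j. Then 5t + 6 = 5·(2j) + 6 = 2·5j + 6, which is even.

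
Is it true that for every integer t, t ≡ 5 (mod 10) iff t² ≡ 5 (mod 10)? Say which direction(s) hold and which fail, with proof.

Both directions hold; the statement is true.

(⇒) Suppose t ≡ 5 (mod 10). Write t = 10j + 5. Then (10j + 5)² = 100j² + 100j + 25 = 10(10j² + 10j + 2) + 5, so t² ≡ 5 (mod 10).

(⇐) For the converse, argue contrapositively. If t ≢ 5 (mod 10), then t is congruent to one of 0, 1, 2, 3, 4, 6, 7, 8, 9 modulo 10, and these give t² ≡ 0, 1, 4, 9, 6, 6, 9, 4, 1 respectively — never 5.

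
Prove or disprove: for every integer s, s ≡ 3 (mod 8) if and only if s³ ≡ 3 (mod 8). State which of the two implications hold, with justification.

Both directions hold; the statement is true.

(⟸) For the converse, argue contrapositively. If s ≢ 3 (mod 8), then s is congruent to one of 0, 1, 2, 4, 5, 6, 7 modulo 8, and these give s³ ≡ 0, 1, 0, 0, 5, 0, 7 respectively — never 3.

(⟹) Suppose s ≡ 3 (mod 8). Write s = 8j + 3. Then (8j + 3)³ = 512j³ + 576j² + 216j + 27 = 8(64j³ + 72j² + 27j + 3) + 3, so s³ ≡ 3 (mod 8).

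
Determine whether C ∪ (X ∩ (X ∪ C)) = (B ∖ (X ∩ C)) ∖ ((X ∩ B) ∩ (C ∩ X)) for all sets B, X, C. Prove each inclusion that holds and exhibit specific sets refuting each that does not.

Forward inclusion. This inclusion fails. Take B = ∅, X = {1}, C = ∅; then 1 ∈ C ∪ (X ∩ (X ∪ C)) but 1 ∉ (B ∖ (X ∩ C)) ∖ ((X ∩ B) ∩ (C ∩ X)).

Reverse inclusion. This inclusion fails. Take B = {1}, X = ∅, C = ∅; then 1 ∈ (B ∖ (X ∩ C)) ∖ ((X ∩ B) ∩ (C ∩ X)) but 1 ∉ C ∪ (X ∩ (X ∪ C)).

Both inclusions fail.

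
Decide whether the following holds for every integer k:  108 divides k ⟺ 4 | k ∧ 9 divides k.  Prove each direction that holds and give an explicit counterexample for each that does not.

Not equivalent: only (⇒) holds.

(⇒) If 108 ∣ k, write k = 108q. Since 108 = 27·4, k = 4·(27q), so 4 ∣ k; and since 108 = 12·9, k = 9·(12q), so 9 ∣ k.

(⇐) This fails: take k = 36. Both 4 ∣ 36 and 9 ∣ 36, yet 36 is not a multiple of 108 (since 36 = 0·108 + 36), so 108 ∤ 36.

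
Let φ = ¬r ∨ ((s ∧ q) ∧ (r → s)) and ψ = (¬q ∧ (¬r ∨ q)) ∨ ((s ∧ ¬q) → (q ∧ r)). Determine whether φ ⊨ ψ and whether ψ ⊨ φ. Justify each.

[⇒] Assume the antecedent. If r is true, the antecedent forces (r = T, s = T, q = T), and the consequent holds there. If r is false, the consequent reduces to true regardless of the other variables. Either way the consequent holds.

[⇐] This fails. Under r = T, s = F, q = F, the left side is false but the right side is true.

The forward direction holds; the converse fails.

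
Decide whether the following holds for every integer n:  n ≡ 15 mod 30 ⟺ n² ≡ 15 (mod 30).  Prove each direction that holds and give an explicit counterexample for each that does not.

Both directions hold; the statement is true.

(→) Suppose n ≡ 15 mod 30. Write n = 30j + 15. Then (30j + 15)² = 900j² + 900j + 225 = 30(30j² + 30j + 7) + 15, so n² ≡ 15 (mod 30).

(←) Conversely, suppose n² ≡ 15 (mod 30). The only residue r in {0, …, 29} with r² ≡ 15 (mod 30) is r = 15, so n ≡ 15 (mod 30).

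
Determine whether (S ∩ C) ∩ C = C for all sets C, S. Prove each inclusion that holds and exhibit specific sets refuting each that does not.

The sets are not equal: only the forward inclusion holds.

(⊆) Let x ∈ (S ∩ C) ∩ C. Then x ∈ C ∩ S, from which x ∈ C.

(⊇) This inclusion fails. Take C = {1}, S = ∅; then 1 ∈ C but 1 ∉ (S ∩ C) ∩ C.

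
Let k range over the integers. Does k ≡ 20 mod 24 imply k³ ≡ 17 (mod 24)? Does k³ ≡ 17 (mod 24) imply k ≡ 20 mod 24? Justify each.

(⟹) This fails: take k = 20. Then 20 ≡ 20 (mod 24), but 20³ = 8000 ≡ 8 (mod 24), not 17.

(⟸) This fails: take k = 17. Then 17³ = 4913 ≡ 17 (mod 24), yet 17 ≡ 17 (mod 24), not 20.

(⇒) fails and (⇐) fails.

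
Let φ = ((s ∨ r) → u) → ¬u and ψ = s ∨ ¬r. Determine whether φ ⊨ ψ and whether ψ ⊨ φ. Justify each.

(→) This fails. Under u = F, s = F, r = T, the left side is true but the right side is false.

(←) This fails. Under u = T, s = F, r = F, the left side is false but the right side is true.

(⇒) fails and (⇐) fails.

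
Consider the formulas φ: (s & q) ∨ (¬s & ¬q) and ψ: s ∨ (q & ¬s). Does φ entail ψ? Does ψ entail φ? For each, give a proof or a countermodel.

(⇒) This fails. Under s = F, q = F, the left side is true but the right side is false.

(⇐) This fails. Under s = T, q = F, the left side is false but the right side is true.

Neither implication holds.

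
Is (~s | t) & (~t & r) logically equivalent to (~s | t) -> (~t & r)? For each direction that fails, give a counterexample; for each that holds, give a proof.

[⇐] This fails. Under t = F, r = F, s = T, the left side is false but the right side is true.

[⇒] Assume the antecedent. If t is true, the antecedent cannot hold. If t is false, the antecedent forces (t = F, r = T, s = F), and (~s | t) -> (~t & r) holds there. Either way (~s | t) -> (~t & r) holds.

(⇒) holds; (⇐) fails.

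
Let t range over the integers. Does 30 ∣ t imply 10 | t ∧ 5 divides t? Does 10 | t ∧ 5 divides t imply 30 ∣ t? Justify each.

Only the forward implication holds.

[⇒] If 30 ∣ t, write t = 30q. Since 30 = 3·10, t = 10·(3q), so 10 ∣ t; and since 30 = 6·5, t = 5·(6q), so 5 ∣ t.

[⇐] This fails: take t = 10. Both 10 ∣ 10 and 5 ∣ 10, yet 10 is not a multiple of 30 (since 10 = 0·30 + 10), so 30 ∤ 10.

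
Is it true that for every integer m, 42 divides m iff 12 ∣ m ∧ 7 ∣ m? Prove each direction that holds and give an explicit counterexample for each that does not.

The forward direction fails; the converse holds.

(→) This fails: take m = 42. Certainly 42 ∣ 42, but 12 ∤ 42.

(←) Suppose 12 ∣ m and 7 ∣ m. Any common multiple of 12 and 7 is a multiple of their lcm; here gcd(12, 7) = 1, so lcm(12, 7) = 12·7 = 84, so 84 ∣ m. Since 42 ∣ 84, it follows that 42 ∣ m.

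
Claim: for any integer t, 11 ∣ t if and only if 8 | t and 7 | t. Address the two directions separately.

Both directions fail.

(→) This fails: take t = 11. Certainly 11 ∣ 11, but 8 ∤ 11.

(←) This fails: take t = 56. Both 8 ∣ 56 and 7 ∣ 56, yet 56 is not a multiple of 11 (since 56 = 5·11 + 1), so 11 ∤ 56.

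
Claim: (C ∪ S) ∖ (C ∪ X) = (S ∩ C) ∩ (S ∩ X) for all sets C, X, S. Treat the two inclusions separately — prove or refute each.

Neither inclusion holds.

(⟹) This inclusion fails. Take C = ∅, X = ∅, S = {1}; then 1 ∈ (C ∪ S) ∖ (C ∪ X) but 1 ∉ (S ∩ C) ∩ (S ∩ X).

(⟸) This inclusion fails. Take C = {1}, X = {1}, S = {1}; then 1 ∈ (S ∩ C) ∩ (S ∩ X) but 1 ∉ (C ∪ S) ∖ (C ∪ X).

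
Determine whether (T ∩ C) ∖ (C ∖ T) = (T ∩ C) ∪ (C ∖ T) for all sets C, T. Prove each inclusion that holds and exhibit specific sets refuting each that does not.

Only the forward inclusion holds.

Reverse inclusion. This inclusion fails. Take C = {1}, T = ∅; then 1 ∈ (T ∩ C) ∪ (C ∖ T) but 1 ∉ (T ∩ C) ∖ (C ∖ T).

Forward inclusion. Let x ∈ (T ∩ C) ∖ (C ∖ T). Then x ∈ C ∩ T, from which x ∈ (T ∩ C) ∪ (C ∖ T).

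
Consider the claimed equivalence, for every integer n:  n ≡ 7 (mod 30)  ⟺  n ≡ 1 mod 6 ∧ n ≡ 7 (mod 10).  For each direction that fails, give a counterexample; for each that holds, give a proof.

Forward direction. Suppose n ≡ 7 (mod 30); write n = 30j + 7. Since 6 ∣ 30, reducing mod 6 gives n ≡ 7 ≡ 1 (mod 6); since 10 ∣ 30, reducing mod 10 gives n ≡ 7 (mod 10).

Converse. If n ≡ 1 (mod 6) and n ≡ 7 (mod 10), then by the Chinese remainder theorem n ≡ 7 (mod 30). This is exactly n ≡ 7 (mod 30).

Both directions hold.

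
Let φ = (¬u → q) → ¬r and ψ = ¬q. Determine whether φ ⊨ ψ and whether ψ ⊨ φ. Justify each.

(→) This fails. Under q = T, r = F, u = F, the left side is true but the right side is false.

(←) This fails. Under q = F, r = T, u = T, the left side is false but the right side is true.

Both directions fail.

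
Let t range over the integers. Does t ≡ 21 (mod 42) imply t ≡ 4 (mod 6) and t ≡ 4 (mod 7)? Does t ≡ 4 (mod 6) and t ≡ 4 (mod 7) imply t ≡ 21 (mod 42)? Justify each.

Both directions fail.

(⇒) This fails: t = 21 gives 21 ≡ 21 (mod 42) but 21 ≡ 3 (mod 6), so the conjunction on the right does not hold.

(⇐) This fails: t = 4 satisfies both congruences on the right (4 ≡ 4 mod 6 and 4 ≡ 4 mod 7) yet 4 ≡ 4 (mod 42), not 21.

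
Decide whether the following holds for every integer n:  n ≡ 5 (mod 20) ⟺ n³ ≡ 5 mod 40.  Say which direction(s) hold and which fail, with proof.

Only the converse holds.

(←) The residues r modulo 40 with r³ ≡ 5 (mod 40) are exactly {5}, and each is ≡ 5 (mod 20).

(→) This fails: take n = 25. Then 25 ≡ 5 (mod 20), but 25³ = 15625 ≡ 25 (mod 40), not 5.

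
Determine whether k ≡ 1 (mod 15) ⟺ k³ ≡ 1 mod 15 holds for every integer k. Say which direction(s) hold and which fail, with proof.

(⇐) Suppose k³ ≡ 1 (mod 15). The only residue r in {0, …, 14} with r³ ≡ 1 (mod 15) is r = 1, so k ≡ 1 (mod 15).

(⇒) Suppose k ≡ 1 (mod 15). Write k = 15j + 1. Then (15j + 1)³ = 3375j³ + 675j² + 45j + 1 = 15(225j³ + 45j² + 3j) + 1, so k³ ≡ 1 (mod 15).

The biconditional holds.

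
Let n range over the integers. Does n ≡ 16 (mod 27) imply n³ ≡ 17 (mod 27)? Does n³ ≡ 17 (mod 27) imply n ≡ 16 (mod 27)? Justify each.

(→) This fails: take n = 16. Then 16 ≡ 16 (mod 27), but 16³ = 4096 ≡ 19 (mod 27), not 17.

(←) This fails: take n = 5. Then 5³ = 125 ≡ 17 (mod 27), yet 5 ≡ 5 (mod 27), not 16.

Both directions fail.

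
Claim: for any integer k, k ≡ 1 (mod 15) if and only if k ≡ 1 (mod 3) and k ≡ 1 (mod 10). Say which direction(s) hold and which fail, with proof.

Not equivalent: only (⇐) holds.

[⇒] This fails: k = 16 gives 16 ≡ 1 (mod 15) but 16 ≡ 6 (mod 10), so the conjunction on the right does not hold.

[⇐] Conversely, if k ≡ 1 (mod 3) and k ≡ 1 (mod 10), then by the Chinese remainder theorem k ≡ 1 (mod 30). Since 1 ≡ 1 (mod 15) and 15 ∣ 30, we get k ≡ 1 (mod 15).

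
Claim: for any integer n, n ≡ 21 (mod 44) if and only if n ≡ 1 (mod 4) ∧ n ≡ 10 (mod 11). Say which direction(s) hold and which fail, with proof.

Both implications hold.

(⇒) Suppose n ≡ 21 (mod 44); write n = 44j + 21. Since 4 ∣ 44, reducing mod 4 gives n ≡ 21 ≡ 1 (mod 4); since 11 ∣ 44, reducing mod 11 gives n ≡ 21 ≡ 10 (mod 11).

(⇐) Conversely, if n ≡ 1 (mod 4) and n ≡ 10 (mod 11), then by the Chinese remainder theorem n ≡ 21 (mod 44). This is exactly n ≡ 21 (mod 44).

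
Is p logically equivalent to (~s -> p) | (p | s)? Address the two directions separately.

(⇒) holds; (⇐) fails.

(⟹) Assume the antecedent. If p is true, (~s -> p) | (p | s) reduces to true regardless of the other variables. If p is false, the antecedent cannot hold. Either way (~s -> p) | (p | s) holds.

(⟸) This fails. Under p = F, s = T, the left side is false but the right side is true.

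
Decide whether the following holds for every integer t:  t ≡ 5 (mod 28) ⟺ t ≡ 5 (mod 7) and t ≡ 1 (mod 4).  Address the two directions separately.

(→) Suppose t ≡ 5 (mod 28); write t = 28j + 5. Since 7 ∣ 28, reducing mod 7 gives t ≡ 5 (mod 7); since 4 ∣ 28, reducing mod 4 gives t ≡ 5 ≡ 1 (mod 4).

(←) Conversely, if t ≡ 5 (mod 7) and t ≡ 1 (mod 4), then by the Chinese remainder theorem t ≡ 5 (mod 28). This is exactly t ≡ 5 (mod 28).

Both directions hold; the statement is true.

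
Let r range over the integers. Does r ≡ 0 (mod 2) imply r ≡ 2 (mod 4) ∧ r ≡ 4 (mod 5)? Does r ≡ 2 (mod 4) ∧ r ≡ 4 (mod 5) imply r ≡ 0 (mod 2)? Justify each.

(→) This fails: r = 0 gives 0 ≡ 0 (mod 2) but 0 ≡ 0 (mod 4), so the conjunction on the right does not hold.

(←) Conversely, if r ≡ 2 (mod 4) and r ≡ 4 (mod 5), then by the Chinese remainder theorem r ≡ 14 (mod 20). Since 14 ≡ 0 (mod 2) and 2 ∣ 20, we get r ≡ 0 (mod 2).

Only the converse holds.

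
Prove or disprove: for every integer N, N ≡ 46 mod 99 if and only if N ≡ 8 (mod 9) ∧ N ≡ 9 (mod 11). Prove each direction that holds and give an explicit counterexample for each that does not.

Neither direction holds.

Forward direction. This fails: N = 46 gives 46 ≡ 46 (mod 99) but 46 ≡ 1 (mod 9), so the conjunction on the right does not hold.

Converse. This fails: N = 53 satisfies both congruences on the right (53 ≡ 8 mod 9 and 53 ≡ 9 mod 11) yet 53 ≡ 53 (mod 99), not 46.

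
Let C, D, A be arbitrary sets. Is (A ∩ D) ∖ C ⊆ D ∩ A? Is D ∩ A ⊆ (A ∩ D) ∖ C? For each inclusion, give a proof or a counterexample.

(⊇) This inclusion fails. Take C = {1}, D = {1}, A = {1}; then 1 ∈ D ∩ A but 1 ∉ (A ∩ D) ∖ C.

(⊆) Let x ∈ (A ∩ D) ∖ C. Then x ∈ D ∩ A and x ∉ C, from which x ∈ D ∩ A.

The sets are not equal: only the forward inclusion holds.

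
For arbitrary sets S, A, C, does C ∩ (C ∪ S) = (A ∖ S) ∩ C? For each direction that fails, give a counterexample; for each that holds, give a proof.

(⟸) Let x ∈ (A ∖ S) ∩ C. Then x ∈ A ∩ C and x ∉ S, from which x ∈ C ∩ (C ∪ S).

(⟹) This inclusion fails. Take S = ∅, A = ∅, C = {1}; then 1 ∈ C ∩ (C ∪ S) but 1 ∉ (A ∖ S) ∩ C.

The sets are not equal: only the reverse inclusion holds.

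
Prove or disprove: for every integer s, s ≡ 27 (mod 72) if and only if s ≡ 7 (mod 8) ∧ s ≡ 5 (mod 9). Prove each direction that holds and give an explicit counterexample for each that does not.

(⟹) This fails: s = 27 gives 27 ≡ 27 (mod 72) but 27 ≡ 3 (mod 8), so the conjunction on the right does not hold.

(⟸) This fails: s = 23 satisfies both congruences on the right (23 ≡ 7 mod 8 and 23 ≡ 5 mod 9) yet 23 ≡ 23 (mod 72), not 27.

Both directions fail.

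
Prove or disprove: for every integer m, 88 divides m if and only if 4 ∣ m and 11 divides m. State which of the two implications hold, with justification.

(⟹) If 88 ∣ m, write m = 88q. Since 88 = 22·4, m = 4·(22q), so 4 ∣ m; and since 88 = 8·11, m = 11·(8q), so 11 ∣ m.

(⟸) This fails: take m = 44. Both 4 ∣ 44 and 11 ∣ 44, yet 44 is not a multiple of 88 (since 44 = 0·88 + 44), so 88 ∤ 44.

(⇒) holds; (⇐) fails.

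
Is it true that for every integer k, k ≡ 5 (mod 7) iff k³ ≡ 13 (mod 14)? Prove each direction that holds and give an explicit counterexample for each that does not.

Neither direction holds.

Forward direction. This fails: take k = 12. Then 12 ≡ 5 (mod 7), but 12³ = 1728 ≡ 6 (mod 14), not 13.

Converse. This fails: take k = 3. Then 3³ = 27 ≡ 13 (mod 14), yet 3 ≡ 3 (mod 7), not 5.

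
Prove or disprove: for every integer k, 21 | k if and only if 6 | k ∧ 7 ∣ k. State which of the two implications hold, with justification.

Not equivalent: only (⇐) holds.

(→) This fails: take k = 21. Certainly 21 ∣ 21, but 6 ∤ 21.

(←) Suppose 6 ∣ k and 7 ∣ k. Any common multiple of 6 and 7 is a multiple of their lcm; here gcd(6, 7) = 1, so lcm(6, 7) = 6·7 = 42, so 42 ∣ k. Since 21 ∣ 42, it follows that 21 ∣ k.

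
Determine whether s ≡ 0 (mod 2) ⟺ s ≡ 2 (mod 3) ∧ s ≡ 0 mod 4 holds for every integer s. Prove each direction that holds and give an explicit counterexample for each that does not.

Forward direction. This fails: s = 0 gives 0 ≡ 0 (mod 2) but 0 ≡ 0 (mod 3), so the conjunction on the right does not hold.

Converse. If s ≡ 2 (mod 3) and s ≡ 0 (mod 4), then by the Chinese remainder theorem s ≡ 8 (mod 12). Since 8 ≡ 0 (mod 2) and 2 ∣ 12, we get s ≡ 0 (mod 2).

Only the converse holds.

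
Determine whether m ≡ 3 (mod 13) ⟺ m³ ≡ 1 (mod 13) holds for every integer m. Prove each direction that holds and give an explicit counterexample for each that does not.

The forward direction holds; the converse fails.

Forward direction. Suppose m ≡ 3 (mod 13). Write m = 13j + 3. Then (13j + 3)³ = 2197j³ + 1521j² + 351j + 27 = 13(169j³ + 117j² + 27j + 2) + 1, so m³ ≡ 1 (mod 13).

Converse. This fails: take m = 1. Then 1³ = 1 ≡ 1 (mod 13), yet 1 ≡ 1 (mod 13), not 3.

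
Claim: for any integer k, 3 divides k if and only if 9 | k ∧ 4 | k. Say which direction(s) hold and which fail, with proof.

The forward direction fails; the converse holds.

(→) This fails: take k = 3. Certainly 3 ∣ 3, but 9 ∤ 3.

(←) Suppose 9 ∣ k and 4 ∣ k. Any common multiple of 9 and 4 is a multiple of their lcm; here gcd(9, 4) = 1, so lcm(9, 4) = 9·4 = 36, so 36 ∣ k. Since 3 ∣ 36, it follows that 3 ∣ k.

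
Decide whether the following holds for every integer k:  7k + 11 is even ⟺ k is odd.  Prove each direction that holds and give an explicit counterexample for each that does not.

Equivalent; both directions hold.

[⇒] Suppose 7k + 11 is even. Since 7 is odd, 7k and k have the same parity, so 7k + 11 ≡ k + 11 (mod 2). As 11 is odd, 7k + 11 is even exactly when k is odd. Thus k is odd.

[⇐] Conversely, suppose k is odd; write k = 2j + 1. Then 7k + 11 = 7·(2j + 1) + 11 = 2·7j + 18, which is even.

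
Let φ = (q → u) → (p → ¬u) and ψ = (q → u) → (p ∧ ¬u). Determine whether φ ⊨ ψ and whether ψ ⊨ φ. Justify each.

[⇒] This fails. Under u = F, q = F, p = F, the left side is true but the right side is false.

[⇐] Assume the antecedent. If u is true, the antecedent cannot hold. If u is false, (q → u) → (p → ¬u) reduces to true regardless of the other variables. Either way (q → u) → (p → ¬u) holds.

(⇒) fails; (⇐) holds.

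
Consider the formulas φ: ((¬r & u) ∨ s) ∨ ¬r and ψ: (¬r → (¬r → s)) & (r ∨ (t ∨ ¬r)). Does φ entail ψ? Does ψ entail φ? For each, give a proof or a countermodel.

Neither implication holds.

(⟹) This fails. Under t = F, s = F, r = F, u = F, the left side is true but the right side is false.

(⟸) This fails. Under t = F, s = F, r = T, u = F, the left side is false but the right side is true.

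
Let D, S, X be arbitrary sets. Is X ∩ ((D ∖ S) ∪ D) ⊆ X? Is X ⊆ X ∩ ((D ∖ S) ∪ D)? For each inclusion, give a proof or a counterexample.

(⊆) holds; (⊇) fails.

(⟹) Let x ∈ X ∩ ((D ∖ S) ∪ D). Then either x ∈ D ∩ X and x ∉ S; or x ∈ D ∩ S ∩ X. In each case x ∈ X, so X ∩ ((D ∖ S) ∪ D) ⊆ X.

(⟸) This inclusion fails. Take D = ∅, S = ∅, X = {1}; then 1 ∈ X but 1 ∉ X ∩ ((D ∖ S) ∪ D).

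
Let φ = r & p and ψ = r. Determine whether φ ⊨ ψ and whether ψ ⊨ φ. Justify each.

[⇐] This fails. Under r = T, p = F, the left side is false but the right side is true.

[⇒] Assume the antecedent. If r is true, r reduces to true regardless of the other variables. If r is false, the antecedent cannot hold. Either way r holds.

Not equivalent: only (⇒) holds.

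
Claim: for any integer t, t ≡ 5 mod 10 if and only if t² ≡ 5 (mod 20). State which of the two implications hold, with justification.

Both implications hold.

(⇐) The residues r modulo 20 with r² ≡ 5 (mod 20) are exactly {5, 15}, and each is ≡ 5 (mod 10).

(⇒) Suppose t ≡ 5 (mod 10). Working modulo 20, t ∈ {5, 15}; for each such r, r² ≡ 5 (mod 20).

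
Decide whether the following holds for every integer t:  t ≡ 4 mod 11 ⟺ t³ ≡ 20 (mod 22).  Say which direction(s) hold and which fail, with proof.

Not equivalent: only (⇐) holds.

[⇐] The residues r modulo 22 with r³ ≡ 20 (mod 22) are exactly {4}, and each is ≡ 4 (mod 11).

[⇒] This fails: take t = 15. Then 15 ≡ 4 (mod 11), but 15³ = 3375 ≡ 9 (mod 22), not 20.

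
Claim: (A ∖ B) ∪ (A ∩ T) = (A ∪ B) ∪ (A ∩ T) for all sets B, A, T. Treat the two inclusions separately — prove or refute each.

Only the forward inclusion holds.

Forward inclusion. Let x ∈ (A ∖ B) ∪ (A ∩ T). Then either x ∈ A and x ∉ B, T; or x ∈ A ∩ T and x ∉ B; or x ∈ B ∩ A ∩ T. In each case x ∈ (A ∪ B) ∪ (A ∩ T), so (A ∖ B) ∪ (A ∩ T) ⊆ (A ∪ B) ∪ (A ∩ T).

Reverse inclusion. This inclusion fails. Take B = {1}, A = ∅, T = ∅; then 1 ∈ (A ∪ B) ∪ (A ∩ T) but 1 ∉ (A ∖ B) ∪ (A ∩ T).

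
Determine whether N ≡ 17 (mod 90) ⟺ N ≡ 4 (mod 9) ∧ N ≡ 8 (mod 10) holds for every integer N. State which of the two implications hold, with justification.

Forward direction. This fails: N = 17 gives 17 ≡ 17 (mod 90) but 17 ≡ 8 (mod 9), so the conjunction on the right does not hold.

Converse. This fails: N = 58 satisfies both congruences on the right (58 ≡ 4 mod 9 and 58 ≡ 8 mod 10) yet 58 ≡ 58 (mod 90), not 17.

Neither implication holds.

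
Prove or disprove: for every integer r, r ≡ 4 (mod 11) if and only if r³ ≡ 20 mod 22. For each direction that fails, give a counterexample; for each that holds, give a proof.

The forward direction fails; the converse holds.

Forward direction. This fails: take r = 15. Then 15 ≡ 4 (mod 11), but 15³ = 3375 ≡ 9 (mod 22), not 20.

Converse. The residues r modulo 22 with r³ ≡ 20 (mod 22) are exactly {4}, and each is ≡ 4 (mod 11).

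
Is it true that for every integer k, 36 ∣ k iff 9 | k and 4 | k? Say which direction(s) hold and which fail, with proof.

The biconditional holds.

(→) If 36 ∣ k, write k = 36q. Since 36 = 4·9, k = 9·(4q), so 9 ∣ k; and since 36 = 9·4, k = 4·(9q), so 4 ∣ k.

(←) Suppose 9 ∣ k and 4 ∣ k. Any common multiple of 9 and 4 is a multiple of their lcm; here gcd(9, 4) = 1, so lcm(9, 4) = 9·4 = 36, so 36 ∣ k.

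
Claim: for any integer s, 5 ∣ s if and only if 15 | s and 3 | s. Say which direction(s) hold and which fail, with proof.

Only the reverse direction holds.

(⇒) This fails: take s = 5. Certainly 5 ∣ 5, but 15 ∤ 5.

(⇐) Suppose 15 ∣ s and 3 ∣ s. Any common multiple of 15 and 3 is a multiple of their lcm; here lcm(15, 3) = 15·3/gcd(15, 3) = 45/3 = 15, so 15 ∣ s. Since 5 ∣ 15, it follows that 5 ∣ s.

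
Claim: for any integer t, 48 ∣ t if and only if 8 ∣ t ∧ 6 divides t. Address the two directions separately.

(⇒) If 48 ∣ t, write t = 48q. Since 48 = 6·8, t = 8·(6q), so 8 ∣ t; and since 48 = 8·6, t = 6·(8q), so 6 ∣ t.

(⇐) This fails: take t = 24. Both 8 ∣ 24 and 6 ∣ 24, yet 24 is not a multiple of 48 (since 24 = 0·48 + 24), so 48 ∤ 24.

(⇒) holds; (⇐) fails.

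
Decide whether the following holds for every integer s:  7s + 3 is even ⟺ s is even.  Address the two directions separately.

(⇒) fails and (⇐) fails.

(⟹) This fails: s = 7 gives 7s + 3 = 52, which is even, but 7 is odd, not even.

(⟸) This also fails: s = 6 is even, but 7s + 3 = 45 is odd, not even.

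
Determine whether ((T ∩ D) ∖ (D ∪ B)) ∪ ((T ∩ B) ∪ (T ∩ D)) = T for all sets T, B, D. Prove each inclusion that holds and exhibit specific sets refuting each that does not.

Only the forward inclusion holds.

(⟸) This inclusion fails. Take T = {1}, B = ∅, D = ∅; then 1 ∈ T but 1 ∉ ((T ∩ D) ∖ (D ∪ B)) ∪ ((T ∩ B) ∪ (T ∩ D)).

(⟹) Let x ∈ ((T ∩ D) ∖ (D ∪ B)) ∪ ((T ∩ B) ∪ (T ∩ D)). Then either x ∈ T ∩ B and x ∉ D; or x ∈ T ∩ D and x ∉ B; or x ∈ T ∩ B ∩ D. In each case x ∈ T, so ((T ∩ D) ∖ (D ∪ B)) ∪ ((T ∩ B) ∪ (T ∩ D)) ⊆ T.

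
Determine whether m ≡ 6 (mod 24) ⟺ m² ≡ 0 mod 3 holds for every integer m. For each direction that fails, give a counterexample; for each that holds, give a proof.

(⇒) Suppose m ≡ 6 (mod 24). Then m² ≡ 6² = 36 (mod 24), and since 3 ∣ 24, also m² ≡ 0 (mod 3).

(⇐) This fails: take m = 0. Then 0² = 0 ≡ 0 (mod 3), yet 0 ≡ 0 (mod 24), not 6.

The forward direction holds; the converse fails.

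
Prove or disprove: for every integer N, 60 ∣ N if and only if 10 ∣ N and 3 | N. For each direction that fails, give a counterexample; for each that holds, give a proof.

[⇒] If 60 ∣ N, write N = 60q. Since 60 = 6·10, N = 10·(6q), so 10 ∣ N; and since 60 = 20·3, N = 3·(20q), so 3 ∣ N.

[⇐] This fails: take N = 30. Both 10 ∣ 30 and 3 ∣ 30, yet 30 is not a multiple of 60 (since 30 = 0·60 + 30), so 60 ∤ 30.

(⇒) holds; (⇐) fails.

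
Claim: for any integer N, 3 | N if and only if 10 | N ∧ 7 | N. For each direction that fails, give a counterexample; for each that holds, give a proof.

Neither implication holds.

(⇒) This fails: take N = 3. Certainly 3 ∣ 3, but 10 ∤ 3.

(⇐) This fails: take N = 70. Both 10 ∣ 70 and 7 ∣ 70, yet 70 is not a multiple of 3 (since 70 = 23·3 + 1), so 3 ∤ 70.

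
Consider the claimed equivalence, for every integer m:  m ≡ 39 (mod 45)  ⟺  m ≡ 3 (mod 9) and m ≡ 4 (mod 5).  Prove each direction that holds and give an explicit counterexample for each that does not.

(⟹) Suppose m ≡ 39 (mod 45); write m = 45j + 39. Since 9 ∣ 45, reducing mod 9 gives m ≡ 39 ≡ 3 (mod 9); since 5 ∣ 45, reducing mod 5 gives m ≡ 39 ≡ 4 (mod 5).

(⟸) Conversely, if m ≡ 3 (mod 9) and m ≡ 4 (mod 5), then by the Chinese remainder theorem m ≡ 39 (mod 45). This is exactly m ≡ 39 (mod 45).

Equivalent; both directions hold.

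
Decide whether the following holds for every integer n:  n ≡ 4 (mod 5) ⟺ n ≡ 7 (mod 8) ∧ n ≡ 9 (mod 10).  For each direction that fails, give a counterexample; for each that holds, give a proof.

(⟹) This fails: n = 34 gives 34 ≡ 4 (mod 5) but 34 ≡ 2 (mod 8), so the conjunction on the right does not hold.

(⟸) Conversely, if n ≡ 7 (mod 8) and n ≡ 9 (mod 10), then by the Chinese remainder theorem n ≡ 39 (mod 40). Since 39 ≡ 4 (mod 5) and 5 ∣ 40, we get n ≡ 4 (mod 5).

Only the converse holds.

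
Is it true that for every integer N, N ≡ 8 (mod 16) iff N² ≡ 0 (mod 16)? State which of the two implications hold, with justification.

(⟹) Suppose N ≡ 8 (mod 16). Write N = 16j + 8. Then (16j + 8)² = 256j² + 256j + 64 = 16(16j² + 16j + 4) + 0, so N² ≡ 0 (mod 16).

(⟸) This fails: take N = 0. Then 0² = 0 ≡ 0 (mod 16), yet 0 ≡ 0 (mod 16), not 8.

Not equivalent: only (⇒) holds.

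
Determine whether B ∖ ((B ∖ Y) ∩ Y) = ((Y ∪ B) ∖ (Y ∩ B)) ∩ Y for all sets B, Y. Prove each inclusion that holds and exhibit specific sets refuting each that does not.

(⊆) This inclusion fails. Take B = {1}, Y = ∅; then 1 ∈ B ∖ ((B ∖ Y) ∩ Y) but 1 ∉ ((Y ∪ B) ∖ (Y ∩ B)) ∩ Y.

(⊇) This inclusion fails. Take B = ∅, Y = {1}; then 1 ∈ ((Y ∪ B) ∖ (Y ∩ B)) ∩ Y but 1 ∉ B ∖ ((B ∖ Y) ∩ Y).

(⊆) fails and (⊇) fails.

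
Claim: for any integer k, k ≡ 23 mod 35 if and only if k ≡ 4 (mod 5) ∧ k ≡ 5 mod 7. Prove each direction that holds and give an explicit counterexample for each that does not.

(⇒) This fails: k = 23 gives 23 ≡ 23 (mod 35) but 23 ≡ 3 (mod 5), so the conjunction on the right does not hold.

(⇐) This fails: k = 19 satisfies both congruences on the right (19 ≡ 4 mod 5 and 19 ≡ 5 mod 7) yet 19 ≡ 19 (mod 35), not 23.

Both directions fail.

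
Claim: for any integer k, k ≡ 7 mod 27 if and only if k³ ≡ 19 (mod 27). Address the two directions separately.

(→) Suppose k ≡ 7 mod 27. Write k = 27j + 7. Then (27j + 7)³ = 19683j³ + 15309j² + 3969j + 343 = 27(729j³ + 567j² + 147j + 12) + 19, so k³ ≡ 19 (mod 27).

(←) This fails: take k = 16. Then 16³ = 4096 ≡ 19 (mod 27), yet 16 ≡ 16 (mod 27), not 7.

(⇒) holds; (⇐) fails.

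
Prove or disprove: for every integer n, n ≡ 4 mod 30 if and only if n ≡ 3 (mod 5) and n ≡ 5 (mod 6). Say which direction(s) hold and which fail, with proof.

(⇒) fails and (⇐) fails.

(⟹) This fails: n = 4 gives 4 ≡ 4 (mod 30) but 4 ≡ 4 (mod 5), so the conjunction on the right does not hold.

(⟸) This fails: n = 23 satisfies both congruences on the right (23 ≡ 3 mod 5 and 23 ≡ 5 mod 6) yet 23 ≡ 23 (mod 30), not 4.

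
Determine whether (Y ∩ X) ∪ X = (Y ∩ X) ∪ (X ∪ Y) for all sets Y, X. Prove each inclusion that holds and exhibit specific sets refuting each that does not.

Reverse inclusion. This inclusion fails. Take Y = {1}, X = ∅; then 1 ∈ (Y ∩ X) ∪ (X ∪ Y) but 1 ∉ (Y ∩ X) ∪ X.

Forward inclusion. Let x ∈ (Y ∩ X) ∪ X. Then either x ∈ X and x ∉ Y; or x ∈ Y ∩ X. In each case x ∈ (Y ∩ X) ∪ (X ∪ Y), so (Y ∩ X) ∪ X ⊆ (Y ∩ X) ∪ (X ∪ Y).

(⊆) holds; (⊇) fails.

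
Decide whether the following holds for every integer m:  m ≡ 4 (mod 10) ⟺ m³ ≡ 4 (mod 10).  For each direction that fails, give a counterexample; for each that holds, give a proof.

Both directions hold.

Forward direction. Suppose m ≡ 4 (mod 10). Write m = 10j + 4. Then (10j + 4)³ = 1000j³ + 1200j² + 480j + 64 = 10(100j³ + 120j² + 48j + 6) + 4, so m³ ≡ 4 (mod 10).

Converse. Suppose m³ ≡ 4 (mod 10). The only residue r in {0, …, 9} with r³ ≡ 4 (mod 10) is r = 4, so m ≡ 4 (mod 10).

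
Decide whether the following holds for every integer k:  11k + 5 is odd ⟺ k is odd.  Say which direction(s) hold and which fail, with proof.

(⇒) fails and (⇐) fails.

(⟹) This fails: k = 0 gives 11k + 5 = 5, which is odd, but 0 is even, not odd.

(⟸) This also fails: k = 5 is odd, but 11k + 5 = 60 is even, not odd.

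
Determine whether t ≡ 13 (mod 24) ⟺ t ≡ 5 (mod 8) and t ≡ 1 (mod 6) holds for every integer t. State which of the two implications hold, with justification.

Both directions hold.

[⇒] Suppose t ≡ 13 (mod 24); write t = 24j + 13. Since 8 ∣ 24, reducing mod 8 gives t ≡ 13 ≡ 5 (mod 8); since 6 ∣ 24, reducing mod 6 gives t ≡ 13 ≡ 1 (mod 6).

[⇐] Conversely, if t ≡ 5 (mod 8) and t ≡ 1 (mod 6), then by the Chinese remainder theorem t ≡ 13 (mod 24). This is exactly t ≡ 13 (mod 24).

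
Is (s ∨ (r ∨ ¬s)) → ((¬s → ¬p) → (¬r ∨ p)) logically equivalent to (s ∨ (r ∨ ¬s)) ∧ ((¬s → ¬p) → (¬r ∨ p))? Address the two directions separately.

(⟹) Assume the antecedent. If r is true, the antecedent forces (r = T, p = T, s = F) or (r = T, p = T, s = T), and the consequent holds there. If r is false, the consequent reduces to true regardless of the other variables. Either way the consequent holds.

(⟸) Assume the antecedent. If r is true, the antecedent forces (r = T, p = T, s = F) or (r = T, p = T, s = T), and the consequent holds there. If r is false, the consequent reduces to true regardless of the other variables. Either way the consequent holds.

Both implications hold.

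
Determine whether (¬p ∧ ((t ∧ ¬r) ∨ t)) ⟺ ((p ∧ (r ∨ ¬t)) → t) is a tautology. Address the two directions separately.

Only the forward implication holds.

Forward direction. Assume the antecedent. If t is true, (p ∧ (r ∨ ¬t)) → t reduces to true regardless of the other variables. If t is false, the antecedent cannot hold. Either way (p ∧ (r ∨ ¬t)) → t holds.

Converse. This fails. Under t = F, r = F, p = F, the left side is false but the right side is true.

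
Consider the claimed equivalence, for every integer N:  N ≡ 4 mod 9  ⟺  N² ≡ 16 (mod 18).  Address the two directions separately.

[⇒] This fails: take N = 13. Then 13 ≡ 4 (mod 9), but 13² = 169 ≡ 7 (mod 18), not 16.

[⇐] This fails: take N = 14. Then 14² = 196 ≡ 16 (mod 18), yet 14 ≡ 5 (mod 9), not 4.

Both directions fail.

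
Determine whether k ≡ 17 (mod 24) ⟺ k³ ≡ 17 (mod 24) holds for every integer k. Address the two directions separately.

(⟹) Suppose k ≡ 17 (mod 24). Write k = 24j + 17. Then (24j + 17)³ = 13824j³ + 29376j² + 20808j + 4913 = 24(576j³ + 1224j² + 867j + 204) + 17, so k³ ≡ 17 (mod 24).

(⟸) Conversely, suppose k³ ≡ 17 (mod 24). The only residue r in {0, …, 23} with r³ ≡ 17 (mod 24) is r = 17, so k ≡ 17 (mod 24).

Both directions hold; the statement is true.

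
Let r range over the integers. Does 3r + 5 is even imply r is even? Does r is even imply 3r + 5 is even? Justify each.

Both directions fail.

[⇒] This fails: r = 1 gives 3r + 5 = 8, which is even, but 1 is odd, not even.

[⇐] This also fails: r = 0 is even, but 3r + 5 = 5 is odd, not even.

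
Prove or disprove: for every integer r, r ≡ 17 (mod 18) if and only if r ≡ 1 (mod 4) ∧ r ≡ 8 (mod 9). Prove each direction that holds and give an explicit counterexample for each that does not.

Not equivalent: only (⇐) holds.

(→) This fails: r = 35 gives 35 ≡ 17 (mod 18) but 35 ≡ 3 (mod 4), so the conjunction on the right does not hold.

(←) Conversely, if r ≡ 1 (mod 4) and r ≡ 8 (mod 9), then by the Chinese remainder theorem r ≡ 17 (mod 36). Since 17 ≡ 17 (mod 18) and 18 ∣ 36, we get r ≡ 17 (mod 18).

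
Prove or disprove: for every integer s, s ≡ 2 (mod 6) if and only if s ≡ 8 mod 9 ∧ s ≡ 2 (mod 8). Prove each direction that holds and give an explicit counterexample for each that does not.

Converse. If s ≡ 8 (mod 9) and s ≡ 2 (mod 8), then by the Chinese remainder theorem s ≡ 26 (mod 72). Since 26 ≡ 2 (mod 6) and 6 ∣ 72, we get s ≡ 2 (mod 6).

Forward direction. This fails: s = 32 gives 32 ≡ 2 (mod 6) but 32 ≡ 5 (mod 9), so the conjunction on the right does not hold.

Only the converse holds.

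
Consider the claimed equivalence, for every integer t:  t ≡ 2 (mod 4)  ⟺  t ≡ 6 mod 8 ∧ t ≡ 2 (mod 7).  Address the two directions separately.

(⇒) fails; (⇐) holds.

[⇒] This fails: t = 2 gives 2 ≡ 2 (mod 4) but 2 ≡ 2 (mod 8), so the conjunction on the right does not hold.

[⇐] Conversely, if t ≡ 6 (mod 8) and t ≡ 2 (mod 7), then by the Chinese remainder theorem t ≡ 30 (mod 56). Since 30 ≡ 2 (mod 4) and 4 ∣ 56, we get t ≡ 2 (mod 4).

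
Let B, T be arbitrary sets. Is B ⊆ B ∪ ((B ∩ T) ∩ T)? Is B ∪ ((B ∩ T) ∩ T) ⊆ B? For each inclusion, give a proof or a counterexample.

Both inclusions hold.

Reverse inclusion. Let x ∈ B ∪ ((B ∩ T) ∩ T). Then either x ∈ B and x ∉ T; or x ∈ B ∩ T. In each case x ∈ B, so B ∪ ((B ∩ T) ∩ T) ⊆ B.

Forward inclusion. Let x ∈ B. Then either x ∈ B and x ∉ T; or x ∈ B ∩ T. In each case x ∈ B ∪ ((B ∩ T) ∩ T), so B ⊆ B ∪ ((B ∩ T) ∩ T).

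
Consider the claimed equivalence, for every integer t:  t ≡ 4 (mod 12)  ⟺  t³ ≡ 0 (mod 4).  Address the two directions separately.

Forward direction. Suppose t ≡ 4 (mod 12). Then t³ ≡ 4³ = 64 (mod 12), and since 4 ∣ 12, also t³ ≡ 0 (mod 4).

Converse. This fails: take t = 0. Then 0³ = 0 ≡ 0 (mod 4), yet 0 ≡ 0 (mod 12), not 4.

(⇒) holds; (⇐) fails.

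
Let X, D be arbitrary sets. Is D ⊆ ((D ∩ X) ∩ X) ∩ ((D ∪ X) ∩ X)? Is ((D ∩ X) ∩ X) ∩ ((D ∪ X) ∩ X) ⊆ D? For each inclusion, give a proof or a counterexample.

Forward inclusion. This inclusion fails. Take X = ∅, D = {1}; then 1 ∈ D but 1 ∉ ((D ∩ X) ∩ X) ∩ ((D ∪ X) ∩ X).

Reverse inclusion. Let x ∈ ((D ∩ X) ∩ X) ∩ ((D ∪ X) ∩ X). Then x ∈ X ∩ D, from which x ∈ D.

(⊆) fails; (⊇) holds.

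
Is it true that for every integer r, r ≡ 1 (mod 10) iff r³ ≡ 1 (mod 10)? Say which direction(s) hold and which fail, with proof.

[⇒] Suppose r ≡ 1 (mod 10). Write r = 10j + 1. Then (10j + 1)³ = 1000j³ + 300j² + 30j + 1 = 10(100j³ + 30j² + 3j) + 1, so r³ ≡ 1 (mod 10).

[⇐] For the converse, argue contrapositively. If r ≢ 1 (mod 10), then r is congruent to one of 0, 2, 3, 4, 5, 6, 7, 8, 9 modulo 10, and these give r³ ≡ 0, 8, 7, 4, 5, 6, 3, 2, 9 respectively — never 1.

Both directions hold.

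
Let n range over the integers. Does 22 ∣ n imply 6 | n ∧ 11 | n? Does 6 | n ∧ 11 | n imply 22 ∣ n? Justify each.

Only the reverse direction holds.

(⇒) This fails: take n = 22. Certainly 22 ∣ 22, but 6 ∤ 22.

(⇐) Suppose 6 ∣ n and 11 ∣ n. Any common multiple of 6 and 11 is a multiple of their lcm; here gcd(6, 11) = 1, so lcm(6, 11) = 6·11 = 66, so 66 ∣ n. Since 22 ∣ 66, it follows that 22 ∣ n.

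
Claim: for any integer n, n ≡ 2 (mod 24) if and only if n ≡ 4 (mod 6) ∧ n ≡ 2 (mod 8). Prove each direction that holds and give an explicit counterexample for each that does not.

Neither direction holds.

Forward direction. This fails: n = 2 gives 2 ≡ 2 (mod 24) but 2 ≡ 2 (mod 6), so the conjunction on the right does not hold.

Converse. This fails: n = 10 satisfies both congruences on the right (10 ≡ 4 mod 6 and 10 ≡ 2 mod 8) yet 10 ≡ 10 (mod 24), not 2.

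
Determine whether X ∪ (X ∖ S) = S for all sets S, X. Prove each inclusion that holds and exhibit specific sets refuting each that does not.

(⟹) This inclusion fails. Take S = ∅, X = {1}; then 1 ∈ X ∪ (X ∖ S) but 1 ∉ S.

(⟸) This inclusion fails. Take S = {1}, X = ∅; then 1 ∈ S but 1 ∉ X ∪ (X ∖ S).

Both inclusions fail.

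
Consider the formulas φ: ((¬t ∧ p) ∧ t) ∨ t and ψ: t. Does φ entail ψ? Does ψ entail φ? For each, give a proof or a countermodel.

(⟹) Assume the antecedent. If t is true, t reduces to true regardless of the other variables. If t is false, the antecedent cannot hold. Either way t holds.

(⟸) Assume the antecedent. If t is true, ((¬t ∧ p) ∧ t) ∨ t reduces to true regardless of the other variables. If t is false, the antecedent cannot hold. Either way ((¬t ∧ p) ∧ t) ∨ t holds.

Both implications hold.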